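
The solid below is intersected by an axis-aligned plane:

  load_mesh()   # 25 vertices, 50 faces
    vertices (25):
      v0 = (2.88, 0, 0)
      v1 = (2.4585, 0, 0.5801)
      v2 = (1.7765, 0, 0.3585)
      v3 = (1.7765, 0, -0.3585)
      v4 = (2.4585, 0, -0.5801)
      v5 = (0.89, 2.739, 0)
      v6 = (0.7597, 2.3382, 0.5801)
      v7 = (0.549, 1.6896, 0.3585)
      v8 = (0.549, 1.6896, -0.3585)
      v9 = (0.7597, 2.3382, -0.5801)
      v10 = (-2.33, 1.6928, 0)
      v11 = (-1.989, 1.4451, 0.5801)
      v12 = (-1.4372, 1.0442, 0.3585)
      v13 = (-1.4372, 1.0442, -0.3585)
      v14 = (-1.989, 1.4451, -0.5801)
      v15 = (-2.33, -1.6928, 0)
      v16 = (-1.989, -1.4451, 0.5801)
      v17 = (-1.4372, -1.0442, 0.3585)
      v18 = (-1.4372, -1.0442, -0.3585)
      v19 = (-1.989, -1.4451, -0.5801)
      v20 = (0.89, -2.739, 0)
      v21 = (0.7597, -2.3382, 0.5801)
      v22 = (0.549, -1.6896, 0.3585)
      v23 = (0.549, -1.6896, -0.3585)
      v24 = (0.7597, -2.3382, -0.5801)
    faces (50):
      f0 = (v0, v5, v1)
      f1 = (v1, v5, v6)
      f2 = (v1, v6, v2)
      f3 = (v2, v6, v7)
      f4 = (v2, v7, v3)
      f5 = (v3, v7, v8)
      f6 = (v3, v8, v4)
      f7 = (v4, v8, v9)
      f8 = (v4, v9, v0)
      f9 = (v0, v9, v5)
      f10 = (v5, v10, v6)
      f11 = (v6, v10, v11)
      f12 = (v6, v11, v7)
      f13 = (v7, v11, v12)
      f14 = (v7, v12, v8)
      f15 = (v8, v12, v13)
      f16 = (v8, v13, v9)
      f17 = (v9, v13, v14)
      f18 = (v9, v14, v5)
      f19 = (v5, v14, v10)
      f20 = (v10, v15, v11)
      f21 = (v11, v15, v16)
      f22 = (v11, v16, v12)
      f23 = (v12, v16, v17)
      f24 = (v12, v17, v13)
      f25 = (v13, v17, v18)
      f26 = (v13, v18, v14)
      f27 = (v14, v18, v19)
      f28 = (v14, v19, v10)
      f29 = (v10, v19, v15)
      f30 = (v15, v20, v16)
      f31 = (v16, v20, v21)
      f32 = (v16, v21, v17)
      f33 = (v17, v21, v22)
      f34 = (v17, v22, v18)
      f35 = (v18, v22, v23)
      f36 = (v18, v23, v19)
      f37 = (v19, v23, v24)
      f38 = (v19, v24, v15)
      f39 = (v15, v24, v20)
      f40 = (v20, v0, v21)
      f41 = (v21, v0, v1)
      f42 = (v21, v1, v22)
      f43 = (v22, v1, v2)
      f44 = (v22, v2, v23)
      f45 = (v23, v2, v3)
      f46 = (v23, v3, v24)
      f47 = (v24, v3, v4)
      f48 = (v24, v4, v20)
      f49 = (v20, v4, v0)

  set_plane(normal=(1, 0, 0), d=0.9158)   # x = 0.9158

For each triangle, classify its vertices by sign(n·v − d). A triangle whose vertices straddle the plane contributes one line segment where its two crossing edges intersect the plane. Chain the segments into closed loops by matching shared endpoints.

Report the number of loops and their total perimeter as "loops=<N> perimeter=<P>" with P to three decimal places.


Straddling triangles (20 of 50):
  (v0,v5,v1) [+-+] → (0.9158, 2.70349, 0)–(0.9158, 2.69395, 0.00954197)  len=0.0135
  (v1,v5,v6) [+--] → (0.9158, 2.69395, 0.00954197)–(0.9158, 2.12335, 0.5801)  len=0.8069
  (v1,v6,v2) [+-+] → (0.9158, 2.12335, 0.5801)–(0.9158, 1.97924, 0.54608)  len=0.1481
  (v2,v6,v7) [+--] → (0.9158, 1.97924, 0.54608)–(0.9158, 1.18472, 0.3585)  len=0.8164
  (v2,v7,v3) [+-+] → (0.9158, 1.18472, 0.3585)–(0.9158, 1.18472, 0.144247)  len=0.2143
  (v3,v7,v8) [+--] → (0.9158, 1.18472, 0.144247)–(0.9158, 1.18472, -0.3585)  len=0.5027
  (v3,v8,v4) [+-+] → (0.9158, 1.18472, -0.3585)–(0.9158, 1.36504, -0.401068)  len=0.1853
  (v4,v8,v9) [+--] → (0.9158, 1.36504, -0.401068)–(0.9158, 2.12335, -0.5801)  len=0.7792
  (v4,v9,v0) [+-+] → (0.9158, 2.12335, -0.5801)–(0.9158, 2.16606, -0.537392)  len=0.0604
  (v0,v9,v5) [+--] → (0.9158, 2.16606, -0.537392)–(0.9158, 2.70349, 0)  len=0.7600
  (v20,v0,v21) [-+-] → (0.9158, -2.70349, 0)–(0.9158, -2.16606, 0.537392)  len=0.7600
  (v21,v0,v1) [-++] → (0.9158, -2.16606, 0.537392)–(0.9158, -2.12335, 0.5801)  len=0.0604
  (v21,v1,v22) [-+-] → (0.9158, -2.12335, 0.5801)–(0.9158, -1.36504, 0.401068)  len=0.7792
  (v22,v1,v2) [-++] → (0.9158, -1.36504, 0.401068)–(0.9158, -1.18472, 0.3585)  len=0.1853
  (v22,v2,v23) [-+-] → (0.9158, -1.18472, 0.3585)–(0.9158, -1.18472, -0.144247)  len=0.5027
  (v23,v2,v3) [-++] → (0.9158, -1.18472, -0.144247)–(0.9158, -1.18472, -0.3585)  len=0.2143
  (v23,v3,v24) [-+-] → (0.9158, -1.18472, -0.3585)–(0.9158, -1.97924, -0.54608)  len=0.8164
  (v24,v3,v4) [-++] → (0.9158, -1.97924, -0.54608)–(0.9158, -2.12335, -0.5801)  len=0.1481
  (v24,v4,v20) [-+-] → (0.9158, -2.12335, -0.5801)–(0.9158, -2.69395, -0.00954197)  len=0.8069
  (v20,v4,v0) [-++] → (0.9158, -2.69395, -0.00954197)–(0.9158, -2.70349, 0)  len=0.0135

Chained into 2 loop(s):
  loop 1: 10 segments, perimeter = 4.2867
  loop 2: 10 segments, perimeter = 4.2867
Total perimeter = 8.573

loops=2 perimeter=8.573


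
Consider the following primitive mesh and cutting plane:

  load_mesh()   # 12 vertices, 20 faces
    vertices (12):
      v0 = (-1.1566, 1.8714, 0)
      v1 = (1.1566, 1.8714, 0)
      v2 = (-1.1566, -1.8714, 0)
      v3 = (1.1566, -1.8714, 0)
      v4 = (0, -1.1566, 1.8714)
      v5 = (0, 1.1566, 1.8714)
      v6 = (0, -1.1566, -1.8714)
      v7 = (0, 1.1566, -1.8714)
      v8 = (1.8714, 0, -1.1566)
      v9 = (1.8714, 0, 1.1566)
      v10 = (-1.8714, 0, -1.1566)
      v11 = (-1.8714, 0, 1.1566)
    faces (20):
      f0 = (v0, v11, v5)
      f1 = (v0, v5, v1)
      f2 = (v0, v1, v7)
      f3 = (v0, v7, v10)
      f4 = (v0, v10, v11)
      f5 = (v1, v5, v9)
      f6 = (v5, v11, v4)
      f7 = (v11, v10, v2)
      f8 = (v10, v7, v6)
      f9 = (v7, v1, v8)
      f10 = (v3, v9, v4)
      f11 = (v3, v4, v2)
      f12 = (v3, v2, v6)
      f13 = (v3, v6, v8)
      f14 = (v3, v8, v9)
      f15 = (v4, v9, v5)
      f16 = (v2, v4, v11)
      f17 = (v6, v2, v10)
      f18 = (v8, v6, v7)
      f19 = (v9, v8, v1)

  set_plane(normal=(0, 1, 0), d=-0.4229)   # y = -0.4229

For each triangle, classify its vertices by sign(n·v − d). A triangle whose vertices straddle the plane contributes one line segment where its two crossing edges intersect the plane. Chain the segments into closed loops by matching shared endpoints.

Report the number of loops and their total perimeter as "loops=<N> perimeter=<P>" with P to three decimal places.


loops=1 perimeter=11.621

Straddling triangles (10 of 20):
  (v5,v11,v4) [++-] → (-1.18714, -0.4229, 1.41796)–(0, -0.4229, 1.8714)  len=1.2708
  (v11,v10,v2) [++-] → (-1.70987, -0.4229, -0.895231)–(-1.70987, -0.4229, 0.895231)  len=1.7905
  (v10,v7,v6) [++-] → (0, -0.4229, -1.8714)–(-1.18714, -0.4229, -1.41796)  len=1.2708
  (v3,v9,v4) [-+-] → (1.70987, -0.4229, 0.895231)–(1.18714, -0.4229, 1.41796)  len=0.7393
  (v3,v6,v8) [--+] → (1.18714, -0.4229, -1.41796)–(1.70987, -0.4229, -0.895231)  len=0.7393
  (v3,v8,v9) [-++] → (1.70987, -0.4229, -0.895231)–(1.70987, -0.4229, 0.895231)  len=1.7905
  (v4,v9,v5) [-++] → (1.18714, -0.4229, 1.41796)–(0, -0.4229, 1.8714)  len=1.2708
  (v2,v4,v11) [--+] → (-1.18714, -0.4229, 1.41796)–(-1.70987, -0.4229, 0.895231)  len=0.7393
  (v6,v2,v10) [--+] → (-1.70987, -0.4229, -0.895231)–(-1.18714, -0.4229, -1.41796)  len=0.7393
  (v8,v6,v7) [+-+] → (1.18714, -0.4229, -1.41796)–(0, -0.4229, -1.8714)  len=1.2708

Chained into 1 loop(s):
  loop 1: 10 segments, perimeter = 11.6211
Total perimeter = 11.621


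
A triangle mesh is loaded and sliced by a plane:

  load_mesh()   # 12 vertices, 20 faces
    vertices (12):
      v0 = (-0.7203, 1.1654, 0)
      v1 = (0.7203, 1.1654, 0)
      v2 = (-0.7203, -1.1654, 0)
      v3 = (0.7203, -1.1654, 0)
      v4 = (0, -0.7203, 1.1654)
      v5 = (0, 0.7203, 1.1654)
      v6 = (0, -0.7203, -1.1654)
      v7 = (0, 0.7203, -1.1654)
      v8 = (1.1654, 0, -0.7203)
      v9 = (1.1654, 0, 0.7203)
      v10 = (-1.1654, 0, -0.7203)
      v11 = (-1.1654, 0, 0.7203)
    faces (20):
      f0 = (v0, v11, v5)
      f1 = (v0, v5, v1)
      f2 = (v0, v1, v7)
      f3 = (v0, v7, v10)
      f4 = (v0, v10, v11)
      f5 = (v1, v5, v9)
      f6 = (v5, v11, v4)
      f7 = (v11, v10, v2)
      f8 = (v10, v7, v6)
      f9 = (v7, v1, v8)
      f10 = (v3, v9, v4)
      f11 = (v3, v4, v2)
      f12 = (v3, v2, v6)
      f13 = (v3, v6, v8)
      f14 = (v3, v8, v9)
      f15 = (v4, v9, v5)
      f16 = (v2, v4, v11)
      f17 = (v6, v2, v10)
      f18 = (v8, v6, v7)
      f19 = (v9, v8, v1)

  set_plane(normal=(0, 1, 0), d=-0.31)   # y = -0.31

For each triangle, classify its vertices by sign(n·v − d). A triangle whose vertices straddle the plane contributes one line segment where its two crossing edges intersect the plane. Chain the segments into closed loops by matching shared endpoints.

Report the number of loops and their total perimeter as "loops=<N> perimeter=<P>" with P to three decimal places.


loops=1 perimeter=7.125

Straddling triangles (10 of 20):
  (v5,v11,v4) [++-] → (-0.66384, -0.31, 0.91186)–(0, -0.31, 1.1654)  len=0.7106
  (v11,v10,v2) [++-] → (-1.047, -0.31, -0.528698)–(-1.047, -0.31, 0.528698)  len=1.0574
  (v10,v7,v6) [++-] → (0, -0.31, -1.1654)–(-0.66384, -0.31, -0.91186)  len=0.7106
  (v3,v9,v4) [-+-] → (1.047, -0.31, 0.528698)–(0.66384, -0.31, 0.91186)  len=0.5419
  (v3,v6,v8) [--+] → (0.66384, -0.31, -0.91186)–(1.047, -0.31, -0.528698)  len=0.5419
  (v3,v8,v9) [-++] → (1.047, -0.31, -0.528698)–(1.047, -0.31, 0.528698)  len=1.0574
  (v4,v9,v5) [-++] → (0.66384, -0.31, 0.91186)–(0, -0.31, 1.1654)  len=0.7106
  (v2,v4,v11) [--+] → (-0.66384, -0.31, 0.91186)–(-1.047, -0.31, 0.528698)  len=0.5419
  (v6,v2,v10) [--+] → (-1.047, -0.31, -0.528698)–(-0.66384, -0.31, -0.91186)  len=0.5419
  (v8,v6,v7) [+-+] → (0.66384, -0.31, -0.91186)–(0, -0.31, -1.1654)  len=0.7106

Chained into 1 loop(s):
  loop 1: 10 segments, perimeter = 7.1247
Total perimeter = 7.125


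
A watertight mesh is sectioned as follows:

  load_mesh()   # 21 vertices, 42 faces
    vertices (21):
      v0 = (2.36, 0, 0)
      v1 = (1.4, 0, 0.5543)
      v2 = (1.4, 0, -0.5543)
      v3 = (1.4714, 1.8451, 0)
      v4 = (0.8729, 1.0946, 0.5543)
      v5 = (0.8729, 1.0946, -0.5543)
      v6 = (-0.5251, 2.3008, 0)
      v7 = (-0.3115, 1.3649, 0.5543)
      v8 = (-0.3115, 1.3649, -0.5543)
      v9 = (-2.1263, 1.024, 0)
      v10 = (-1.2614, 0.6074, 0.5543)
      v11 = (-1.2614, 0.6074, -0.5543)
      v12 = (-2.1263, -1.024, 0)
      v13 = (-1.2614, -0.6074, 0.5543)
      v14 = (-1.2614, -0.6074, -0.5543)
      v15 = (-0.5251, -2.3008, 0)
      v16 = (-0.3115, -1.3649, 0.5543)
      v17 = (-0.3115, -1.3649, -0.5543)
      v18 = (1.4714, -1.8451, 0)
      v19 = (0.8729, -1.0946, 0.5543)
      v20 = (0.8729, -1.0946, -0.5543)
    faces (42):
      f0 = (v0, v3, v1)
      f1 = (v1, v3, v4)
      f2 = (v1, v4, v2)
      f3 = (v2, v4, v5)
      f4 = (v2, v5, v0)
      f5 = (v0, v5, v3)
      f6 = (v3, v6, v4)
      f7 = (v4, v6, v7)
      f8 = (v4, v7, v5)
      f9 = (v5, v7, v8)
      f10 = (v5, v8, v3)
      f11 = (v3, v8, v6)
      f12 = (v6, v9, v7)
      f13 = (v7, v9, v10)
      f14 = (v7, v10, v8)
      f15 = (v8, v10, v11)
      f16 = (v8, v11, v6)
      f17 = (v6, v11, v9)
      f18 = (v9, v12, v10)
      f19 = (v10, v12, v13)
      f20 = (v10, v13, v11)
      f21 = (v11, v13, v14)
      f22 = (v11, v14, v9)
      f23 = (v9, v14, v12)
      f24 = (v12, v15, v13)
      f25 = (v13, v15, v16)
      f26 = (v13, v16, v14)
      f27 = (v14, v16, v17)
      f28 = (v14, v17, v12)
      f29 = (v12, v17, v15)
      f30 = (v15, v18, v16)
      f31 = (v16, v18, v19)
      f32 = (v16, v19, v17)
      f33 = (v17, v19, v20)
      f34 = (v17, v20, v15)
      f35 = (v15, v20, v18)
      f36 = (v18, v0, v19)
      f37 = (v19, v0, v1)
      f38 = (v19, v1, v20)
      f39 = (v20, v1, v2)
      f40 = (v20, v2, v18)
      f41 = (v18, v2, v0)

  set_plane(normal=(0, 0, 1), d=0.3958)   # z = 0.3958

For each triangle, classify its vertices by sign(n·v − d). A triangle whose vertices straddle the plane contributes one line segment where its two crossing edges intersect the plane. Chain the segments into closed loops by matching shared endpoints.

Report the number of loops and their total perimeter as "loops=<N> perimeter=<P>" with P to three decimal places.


Straddling triangles (28 of 42):
  (v0,v3,v1) [--+] → (1.42042, 0.527599, 0.3958)–(1.67451, 0, 0.3958)  len=0.5856
  (v1,v3,v4) [+-+] → (1.42042, 0.527599, 0.3958)–(1.04404, 1.3092, 0.3958)  len=0.8675
  (v1,v4,v2) [++-] → (0.948261, 0.938102, 0.3958)–(1.4, 0, 0.3958)  len=1.0412
  (v2,v4,v5) [-+-] → (0.948261, 0.938102, 0.3958)–(0.8729, 1.0946, 0.3958)  len=0.1737
  (v3,v6,v4) [--+] → (0.473147, 1.43951, 0.3958)–(1.04404, 1.3092, 0.3958)  len=0.5856
  (v4,v6,v7) [+-+] → (0.473147, 1.43951, 0.3958)–(-0.372578, 1.63252, 0.3958)  len=0.8675
  (v4,v7,v5) [++-] → (-0.142163, 1.32625, 0.3958)–(0.8729, 1.0946, 0.3958)  len=1.0412
  (v5,v7,v8) [-+-] → (-0.142163, 1.32625, 0.3958)–(-0.3115, 1.3649, 0.3958)  len=0.1737
  (v6,v9,v7) [--+] → (-0.830435, 1.26742, 0.3958)–(-0.372578, 1.63252, 0.3958)  len=0.5856
  (v7,v9,v10) [+-+] → (-0.830435, 1.26742, 0.3958)–(-1.50871, 0.726525, 0.3958)  len=0.8675
  (v7,v10,v8) [++-] → (-1.12559, 0.715702, 0.3958)–(-0.3115, 1.3649, 0.3958)  len=1.0412
  (v8,v10,v11) [-+-] → (-1.12559, 0.715702, 0.3958)–(-1.2614, 0.6074, 0.3958)  len=0.1737
  (v9,v12,v10) [--+] → (-1.50871, 0.140907, 0.3958)–(-1.50871, 0.726525, 0.3958)  len=0.5856
  (v10,v12,v13) [+-+] → (-1.50871, 0.140907, 0.3958)–(-1.50871, -0.726525, 0.3958)  len=0.8674
  (v10,v13,v11) [++-] → (-1.2614, -0.433716, 0.3958)–(-1.2614, 0.6074, 0.3958)  len=1.0411
  (v11,v13,v14) [-+-] → (-1.2614, -0.433716, 0.3958)–(-1.2614, -0.6074, 0.3958)  len=0.1737
  (v12,v15,v13) [--+] → (-1.05086, -1.09162, 0.3958)–(-1.50871, -0.726525, 0.3958)  len=0.5856
  (v13,v15,v16) [+-+] → (-1.05086, -1.09162, 0.3958)–(-0.372578, -1.63252, 0.3958)  len=0.8675
  (v13,v16,v14) [++-] → (-0.44731, -1.2566, 0.3958)–(-1.2614, -0.6074, 0.3958)  len=1.0412
  (v14,v16,v17) [-+-] → (-0.44731, -1.2566, 0.3958)–(-0.3115, -1.3649, 0.3958)  len=0.1737
  (v15,v18,v16) [--+] → (0.198314, -1.50221, 0.3958)–(-0.372578, -1.63252, 0.3958)  len=0.5856
  (v16,v18,v19) [+-+] → (0.198314, -1.50221, 0.3958)–(1.04404, -1.3092, 0.3958)  len=0.8675
  (v16,v19,v17) [++-] → (0.703563, -1.13325, 0.3958)–(-0.3115, -1.3649, 0.3958)  len=1.0412
  (v17,v19,v20) [-+-] → (0.703563, -1.13325, 0.3958)–(0.8729, -1.0946, 0.3958)  len=0.1737
  (v18,v0,v19) [--+] → (1.29813, -0.781603, 0.3958)–(1.04404, -1.3092, 0.3958)  len=0.5856
  (v19,v0,v1) [+-+] → (1.29813, -0.781603, 0.3958)–(1.67451, 0, 0.3958)  len=0.8675
  (v19,v1,v20) [++-] → (1.32464, -0.156498, 0.3958)–(0.8729, -1.0946, 0.3958)  len=1.0412
  (v20,v1,v2) [-+-] → (1.32464, -0.156498, 0.3958)–(1.4, 0, 0.3958)  len=0.1737

Chained into 2 loop(s):
  loop 1: 14 segments, perimeter = 10.1716
  loop 2: 14 segments, perimeter = 8.5042
Total perimeter = 18.676

loops=2 perimeter=18.676


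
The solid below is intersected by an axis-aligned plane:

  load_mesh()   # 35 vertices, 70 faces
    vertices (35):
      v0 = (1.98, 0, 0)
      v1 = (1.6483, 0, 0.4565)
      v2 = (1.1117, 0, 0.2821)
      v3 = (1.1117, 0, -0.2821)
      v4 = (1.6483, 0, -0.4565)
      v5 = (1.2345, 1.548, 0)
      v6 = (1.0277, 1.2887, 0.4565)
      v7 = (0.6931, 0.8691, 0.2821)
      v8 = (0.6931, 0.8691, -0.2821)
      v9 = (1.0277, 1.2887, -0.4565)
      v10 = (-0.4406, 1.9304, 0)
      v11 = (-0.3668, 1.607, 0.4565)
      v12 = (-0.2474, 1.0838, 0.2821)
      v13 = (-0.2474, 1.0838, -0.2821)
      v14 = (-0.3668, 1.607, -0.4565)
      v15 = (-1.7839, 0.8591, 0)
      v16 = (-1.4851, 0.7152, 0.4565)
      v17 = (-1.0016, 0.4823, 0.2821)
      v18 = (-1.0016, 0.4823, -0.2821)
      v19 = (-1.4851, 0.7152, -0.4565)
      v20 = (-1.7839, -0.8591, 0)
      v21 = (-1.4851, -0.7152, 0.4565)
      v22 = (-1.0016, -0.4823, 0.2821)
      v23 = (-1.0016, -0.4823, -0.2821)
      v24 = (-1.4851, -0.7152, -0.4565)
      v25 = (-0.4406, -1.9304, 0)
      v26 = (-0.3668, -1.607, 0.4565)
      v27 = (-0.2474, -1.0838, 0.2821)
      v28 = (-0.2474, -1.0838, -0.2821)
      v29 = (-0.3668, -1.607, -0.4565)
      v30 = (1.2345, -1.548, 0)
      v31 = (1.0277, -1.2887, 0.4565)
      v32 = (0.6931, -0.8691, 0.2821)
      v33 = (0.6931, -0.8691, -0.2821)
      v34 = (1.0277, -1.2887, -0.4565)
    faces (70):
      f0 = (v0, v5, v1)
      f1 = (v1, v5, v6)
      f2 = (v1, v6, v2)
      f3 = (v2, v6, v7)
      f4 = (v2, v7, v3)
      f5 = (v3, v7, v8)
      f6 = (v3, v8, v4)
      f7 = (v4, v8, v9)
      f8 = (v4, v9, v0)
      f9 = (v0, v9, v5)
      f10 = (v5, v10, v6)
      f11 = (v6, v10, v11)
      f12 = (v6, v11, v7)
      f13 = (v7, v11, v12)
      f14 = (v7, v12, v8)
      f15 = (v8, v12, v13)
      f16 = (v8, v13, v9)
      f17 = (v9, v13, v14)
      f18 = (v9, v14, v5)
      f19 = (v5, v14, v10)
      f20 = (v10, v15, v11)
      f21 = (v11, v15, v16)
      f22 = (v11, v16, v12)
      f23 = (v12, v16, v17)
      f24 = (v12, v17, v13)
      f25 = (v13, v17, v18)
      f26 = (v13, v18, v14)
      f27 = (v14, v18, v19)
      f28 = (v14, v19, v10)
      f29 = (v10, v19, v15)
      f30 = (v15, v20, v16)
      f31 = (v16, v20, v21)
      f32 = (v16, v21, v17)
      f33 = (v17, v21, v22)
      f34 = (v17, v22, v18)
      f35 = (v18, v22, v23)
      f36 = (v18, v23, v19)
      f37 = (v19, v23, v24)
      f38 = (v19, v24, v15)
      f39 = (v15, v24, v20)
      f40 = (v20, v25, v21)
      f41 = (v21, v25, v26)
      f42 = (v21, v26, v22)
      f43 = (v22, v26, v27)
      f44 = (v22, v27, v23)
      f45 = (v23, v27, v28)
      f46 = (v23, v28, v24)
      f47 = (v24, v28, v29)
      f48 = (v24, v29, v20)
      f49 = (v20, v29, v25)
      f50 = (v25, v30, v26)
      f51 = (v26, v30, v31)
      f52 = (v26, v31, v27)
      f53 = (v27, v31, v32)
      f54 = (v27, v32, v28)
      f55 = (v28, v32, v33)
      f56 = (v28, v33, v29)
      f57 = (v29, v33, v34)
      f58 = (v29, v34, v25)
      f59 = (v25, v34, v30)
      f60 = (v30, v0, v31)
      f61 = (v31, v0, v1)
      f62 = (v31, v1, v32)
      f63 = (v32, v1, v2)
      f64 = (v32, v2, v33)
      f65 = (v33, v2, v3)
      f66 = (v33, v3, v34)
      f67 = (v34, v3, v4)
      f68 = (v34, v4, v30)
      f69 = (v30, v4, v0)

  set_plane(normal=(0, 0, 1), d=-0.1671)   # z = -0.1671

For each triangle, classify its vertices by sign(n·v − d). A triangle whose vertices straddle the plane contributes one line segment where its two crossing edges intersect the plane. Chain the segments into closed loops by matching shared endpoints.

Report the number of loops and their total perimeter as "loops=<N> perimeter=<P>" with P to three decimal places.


Straddling triangles (28 of 70):
  (v2,v7,v3) [++-] → (1.02638, 0.177147, -0.1671)–(1.1117, 0, -0.1671)  len=0.1966
  (v3,v7,v8) [-+-] → (1.02638, 0.177147, -0.1671)–(0.6931, 0.8691, -0.1671)  len=0.7680
  (v4,v9,v0) [--+] → (1.63141, 0.471723, -0.1671)–(1.85858, 0, -0.1671)  len=0.5236
  (v0,v9,v5) [+-+] → (1.63141, 0.471723, -0.1671)–(1.1588, 1.45308, -0.1671)  len=1.0892
  (v7,v12,v8) [++-] → (0.501399, 0.912862, -0.1671)–(0.6931, 0.8691, -0.1671)  len=0.1966
  (v8,v12,v13) [-+-] → (0.501399, 0.912862, -0.1671)–(-0.2474, 1.0838, -0.1671)  len=0.7681
  (v9,v14,v5) [--+] → (0.648351, 1.5696, -0.1671)–(1.1588, 1.45308, -0.1671)  len=0.5236
  (v5,v14,v10) [+-+] → (0.648351, 1.5696, -0.1671)–(-0.413586, 1.81202, -0.1671)  len=1.0893
  (v12,v17,v13) [++-] → (-0.401127, 0.961197, -0.1671)–(-0.2474, 1.0838, -0.1671)  len=0.1966
  (v13,v17,v18) [-+-] → (-0.401127, 0.961197, -0.1671)–(-1.0016, 0.4823, -0.1671)  len=0.7681
  (v14,v19,v10) [--+] → (-0.822935, 1.48558, -0.1671)–(-0.413586, 1.81202, -0.1671)  len=0.5236
  (v10,v19,v15) [+-+] → (-0.822935, 1.48558, -0.1671)–(-1.67453, 0.806426, -0.1671)  len=1.0892
  (v17,v22,v18) [++-] → (-1.0016, 0.285687, -0.1671)–(-1.0016, 0.4823, -0.1671)  len=0.1966
  (v18,v22,v23) [-+-] → (-1.0016, 0.285687, -0.1671)–(-1.0016, -0.4823, -0.1671)  len=0.7680
  (v19,v24,v15) [--+] → (-1.67453, 0.282834, -0.1671)–(-1.67453, 0.806426, -0.1671)  len=0.5236
  (v15,v24,v20) [+-+] → (-1.67453, 0.282834, -0.1671)–(-1.67453, -0.806426, -0.1671)  len=1.0893
  (v22,v27,v23) [++-] → (-0.847873, -0.604903, -0.1671)–(-1.0016, -0.4823, -0.1671)  len=0.1966
  (v23,v27,v28) [-+-] → (-0.847873, -0.604903, -0.1671)–(-0.2474, -1.0838, -0.1671)  len=0.7681
  (v24,v29,v20) [--+] → (-1.26518, -1.13287, -0.1671)–(-1.67453, -0.806426, -0.1671)  len=0.5236
  (v20,v29,v25) [+-+] → (-1.26518, -1.13287, -0.1671)–(-0.413586, -1.81202, -0.1671)  len=1.0892
  (v27,v32,v28) [++-] → (-0.0556994, -1.04004, -0.1671)–(-0.2474, -1.0838, -0.1671)  len=0.1966
  (v28,v32,v33) [-+-] → (-0.0556994, -1.04004, -0.1671)–(0.6931, -0.8691, -0.1671)  len=0.7681
  (v29,v34,v25) [--+] → (0.0968653, -1.69551, -0.1671)–(-0.413586, -1.81202, -0.1671)  len=0.5236
  (v25,v34,v30) [+-+] → (0.0968653, -1.69551, -0.1671)–(1.1588, -1.45308, -0.1671)  len=1.0893
  (v32,v2,v33) [++-] → (0.778423, -0.691953, -0.1671)–(0.6931, -0.8691, -0.1671)  len=0.1966
  (v33,v2,v3) [-+-] → (0.778423, -0.691953, -0.1671)–(1.1117, 0, -0.1671)  len=0.7680
  (v34,v4,v30) [--+] → (1.38597, -0.981361, -0.1671)–(1.1588, -1.45308, -0.1671)  len=0.5236
  (v30,v4,v0) [+-+] → (1.38597, -0.981361, -0.1671)–(1.85858, 0, -0.1671)  len=1.0892

Chained into 2 loop(s):
  loop 1: 14 segments, perimeter = 6.7527
  loop 2: 14 segments, perimeter = 11.2898
Total perimeter = 18.042

loops=2 perimeter=18.042


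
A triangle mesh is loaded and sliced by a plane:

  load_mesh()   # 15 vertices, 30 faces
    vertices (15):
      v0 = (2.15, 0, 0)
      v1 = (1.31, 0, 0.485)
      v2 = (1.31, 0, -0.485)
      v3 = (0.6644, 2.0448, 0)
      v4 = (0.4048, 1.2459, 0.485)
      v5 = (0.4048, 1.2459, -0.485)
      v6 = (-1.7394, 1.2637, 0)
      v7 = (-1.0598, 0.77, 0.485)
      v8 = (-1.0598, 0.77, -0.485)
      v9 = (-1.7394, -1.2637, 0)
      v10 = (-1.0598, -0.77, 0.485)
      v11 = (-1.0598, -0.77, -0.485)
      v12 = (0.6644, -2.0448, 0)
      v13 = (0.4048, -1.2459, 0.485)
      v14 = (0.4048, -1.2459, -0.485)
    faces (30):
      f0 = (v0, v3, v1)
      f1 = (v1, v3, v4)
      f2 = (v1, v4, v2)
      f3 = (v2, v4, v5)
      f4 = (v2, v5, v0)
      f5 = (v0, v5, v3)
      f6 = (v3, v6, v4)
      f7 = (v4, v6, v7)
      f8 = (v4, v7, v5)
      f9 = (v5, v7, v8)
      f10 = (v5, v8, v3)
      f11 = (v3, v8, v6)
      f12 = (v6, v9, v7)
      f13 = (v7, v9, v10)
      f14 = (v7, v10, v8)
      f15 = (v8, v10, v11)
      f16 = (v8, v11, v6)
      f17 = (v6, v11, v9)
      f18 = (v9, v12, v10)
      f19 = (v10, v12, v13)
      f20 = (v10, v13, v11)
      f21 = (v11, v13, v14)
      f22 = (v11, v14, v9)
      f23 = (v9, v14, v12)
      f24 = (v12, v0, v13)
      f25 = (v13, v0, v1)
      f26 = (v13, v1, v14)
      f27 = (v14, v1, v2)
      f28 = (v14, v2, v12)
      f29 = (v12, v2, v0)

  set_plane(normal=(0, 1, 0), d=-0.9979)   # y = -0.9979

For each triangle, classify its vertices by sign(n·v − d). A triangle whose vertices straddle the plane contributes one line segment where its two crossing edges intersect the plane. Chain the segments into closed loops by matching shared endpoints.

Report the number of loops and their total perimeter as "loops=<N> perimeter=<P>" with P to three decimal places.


loops=2 perimeter=6.858

Straddling triangles (14 of 30):
  (v6,v9,v7) [+-+] → (-1.7394, -0.9979, 0)–(-1.65058, -0.9979, 0.0633884)  len=0.1091
  (v7,v9,v10) [+-+] → (-1.65058, -0.9979, 0.0633884)–(-1.37351, -0.9979, 0.261116)  len=0.3404
  (v6,v11,v9) [++-] → (-1.37351, -0.9979, -0.261116)–(-1.7394, -0.9979, 0)  len=0.4495
  (v9,v12,v10) [--+] → (-0.751559, -0.9979, 0.398295)–(-1.37351, -0.9979, 0.261116)  len=0.6369
  (v10,v12,v13) [+--] → (-0.751559, -0.9979, 0.398295)–(-0.358429, -0.9979, 0.485)  len=0.4026
  (v10,v13,v11) [+-+] → (-0.358429, -0.9979, 0.485)–(-0.358429, -0.9979, -0.0204843)  len=0.5055
  (v11,v13,v14) [+--] → (-0.358429, -0.9979, -0.0204843)–(-0.358429, -0.9979, -0.485)  len=0.4645
  (v11,v14,v9) [+--] → (-0.358429, -0.9979, -0.485)–(-1.37351, -0.9979, -0.261116)  len=1.0395
  (v12,v0,v13) [-+-] → (1.425, -0.9979, 0)–(0.752187, -0.9979, 0.388459)  len=0.7769
  (v13,v0,v1) [-++] → (0.752187, -0.9979, 0.388459)–(0.584983, -0.9979, 0.485)  len=0.1931
  (v13,v1,v14) [-+-] → (0.584983, -0.9979, 0.485)–(0.584983, -0.9979, -0.291919)  len=0.7769
  (v14,v1,v2) [-++] → (0.584983, -0.9979, -0.291919)–(0.584983, -0.9979, -0.485)  len=0.1931
  (v14,v2,v12) [-+-] → (0.584983, -0.9979, -0.485)–(0.994935, -0.9979, -0.248311)  len=0.4734
  (v12,v2,v0) [-++] → (0.994935, -0.9979, -0.248311)–(1.425, -0.9979, 0)  len=0.4966

Chained into 2 loop(s):
  loop 1: 8 segments, perimeter = 3.9480
  loop 2: 6 segments, perimeter = 2.9100
Total perimeter = 6.858


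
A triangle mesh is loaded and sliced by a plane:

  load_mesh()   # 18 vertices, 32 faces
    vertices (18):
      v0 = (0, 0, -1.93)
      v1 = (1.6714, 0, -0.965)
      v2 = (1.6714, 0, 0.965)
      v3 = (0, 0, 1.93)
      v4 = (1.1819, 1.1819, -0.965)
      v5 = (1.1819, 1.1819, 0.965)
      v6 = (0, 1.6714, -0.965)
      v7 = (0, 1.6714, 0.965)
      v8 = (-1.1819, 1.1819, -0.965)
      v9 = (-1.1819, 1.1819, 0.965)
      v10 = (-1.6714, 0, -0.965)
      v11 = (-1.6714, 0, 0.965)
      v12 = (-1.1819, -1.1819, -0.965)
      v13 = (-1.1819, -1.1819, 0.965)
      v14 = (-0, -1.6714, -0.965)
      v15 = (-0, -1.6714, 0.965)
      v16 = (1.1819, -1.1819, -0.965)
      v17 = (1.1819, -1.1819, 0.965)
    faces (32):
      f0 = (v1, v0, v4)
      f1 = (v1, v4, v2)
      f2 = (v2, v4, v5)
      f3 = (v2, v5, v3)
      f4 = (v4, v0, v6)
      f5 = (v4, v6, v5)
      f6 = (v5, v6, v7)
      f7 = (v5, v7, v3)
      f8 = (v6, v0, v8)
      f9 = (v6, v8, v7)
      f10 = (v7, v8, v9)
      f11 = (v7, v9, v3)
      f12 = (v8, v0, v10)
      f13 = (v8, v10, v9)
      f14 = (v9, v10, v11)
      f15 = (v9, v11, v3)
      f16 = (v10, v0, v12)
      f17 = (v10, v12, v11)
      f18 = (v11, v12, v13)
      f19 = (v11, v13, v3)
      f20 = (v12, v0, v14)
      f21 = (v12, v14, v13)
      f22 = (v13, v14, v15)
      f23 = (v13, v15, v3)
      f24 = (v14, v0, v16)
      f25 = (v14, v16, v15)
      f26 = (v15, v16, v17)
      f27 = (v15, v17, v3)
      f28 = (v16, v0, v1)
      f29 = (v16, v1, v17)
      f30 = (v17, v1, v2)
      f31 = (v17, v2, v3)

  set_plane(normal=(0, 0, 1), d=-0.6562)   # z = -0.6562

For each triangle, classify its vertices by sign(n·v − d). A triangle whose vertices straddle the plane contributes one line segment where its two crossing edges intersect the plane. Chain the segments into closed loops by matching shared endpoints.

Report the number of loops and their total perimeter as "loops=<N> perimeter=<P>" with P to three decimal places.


loops=1 perimeter=10.234

Straddling triangles (16 of 32):
  (v1,v4,v2) [--+] → (1.26022, 0.992796, -0.6562)–(1.6714, 0, -0.6562)  len=1.0746
  (v2,v4,v5) [+-+] → (1.26022, 0.992796, -0.6562)–(1.1819, 1.1819, -0.6562)  len=0.2047
  (v4,v6,v5) [--+] → (0.189104, 1.59308, -0.6562)–(1.1819, 1.1819, -0.6562)  len=1.0746
  (v5,v6,v7) [+-+] → (0.189104, 1.59308, -0.6562)–(0, 1.6714, -0.6562)  len=0.2047
  (v6,v8,v7) [--+] → (-0.992796, 1.26022, -0.6562)–(0, 1.6714, -0.6562)  len=1.0746
  (v7,v8,v9) [+-+] → (-0.992796, 1.26022, -0.6562)–(-1.1819, 1.1819, -0.6562)  len=0.2047
  (v8,v10,v9) [--+] → (-1.59308, 0.189104, -0.6562)–(-1.1819, 1.1819, -0.6562)  len=1.0746
  (v9,v10,v11) [+-+] → (-1.59308, 0.189104, -0.6562)–(-1.6714, 0, -0.6562)  len=0.2047
  (v10,v12,v11) [--+] → (-1.26022, -0.992796, -0.6562)–(-1.6714, 0, -0.6562)  len=1.0746
  (v11,v12,v13) [+-+] → (-1.26022, -0.992796, -0.6562)–(-1.1819, -1.1819, -0.6562)  len=0.2047
  (v12,v14,v13) [--+] → (-0.189104, -1.59308, -0.6562)–(-1.1819, -1.1819, -0.6562)  len=1.0746
  (v13,v14,v15) [+-+] → (-0.189104, -1.59308, -0.6562)–(0, -1.6714, -0.6562)  len=0.2047
  (v14,v16,v15) [--+] → (0.992796, -1.26022, -0.6562)–(0, -1.6714, -0.6562)  len=1.0746
  (v15,v16,v17) [+-+] → (0.992796, -1.26022, -0.6562)–(1.1819, -1.1819, -0.6562)  len=0.2047
  (v16,v1,v17) [--+] → (1.59308, -0.189104, -0.6562)–(1.1819, -1.1819, -0.6562)  len=1.0746
  (v17,v1,v2) [+-+] → (1.59308, -0.189104, -0.6562)–(1.6714, 0, -0.6562)  len=0.2047

Chained into 1 loop(s):
  loop 1: 16 segments, perimeter = 10.2341
Total perimeter = 10.234


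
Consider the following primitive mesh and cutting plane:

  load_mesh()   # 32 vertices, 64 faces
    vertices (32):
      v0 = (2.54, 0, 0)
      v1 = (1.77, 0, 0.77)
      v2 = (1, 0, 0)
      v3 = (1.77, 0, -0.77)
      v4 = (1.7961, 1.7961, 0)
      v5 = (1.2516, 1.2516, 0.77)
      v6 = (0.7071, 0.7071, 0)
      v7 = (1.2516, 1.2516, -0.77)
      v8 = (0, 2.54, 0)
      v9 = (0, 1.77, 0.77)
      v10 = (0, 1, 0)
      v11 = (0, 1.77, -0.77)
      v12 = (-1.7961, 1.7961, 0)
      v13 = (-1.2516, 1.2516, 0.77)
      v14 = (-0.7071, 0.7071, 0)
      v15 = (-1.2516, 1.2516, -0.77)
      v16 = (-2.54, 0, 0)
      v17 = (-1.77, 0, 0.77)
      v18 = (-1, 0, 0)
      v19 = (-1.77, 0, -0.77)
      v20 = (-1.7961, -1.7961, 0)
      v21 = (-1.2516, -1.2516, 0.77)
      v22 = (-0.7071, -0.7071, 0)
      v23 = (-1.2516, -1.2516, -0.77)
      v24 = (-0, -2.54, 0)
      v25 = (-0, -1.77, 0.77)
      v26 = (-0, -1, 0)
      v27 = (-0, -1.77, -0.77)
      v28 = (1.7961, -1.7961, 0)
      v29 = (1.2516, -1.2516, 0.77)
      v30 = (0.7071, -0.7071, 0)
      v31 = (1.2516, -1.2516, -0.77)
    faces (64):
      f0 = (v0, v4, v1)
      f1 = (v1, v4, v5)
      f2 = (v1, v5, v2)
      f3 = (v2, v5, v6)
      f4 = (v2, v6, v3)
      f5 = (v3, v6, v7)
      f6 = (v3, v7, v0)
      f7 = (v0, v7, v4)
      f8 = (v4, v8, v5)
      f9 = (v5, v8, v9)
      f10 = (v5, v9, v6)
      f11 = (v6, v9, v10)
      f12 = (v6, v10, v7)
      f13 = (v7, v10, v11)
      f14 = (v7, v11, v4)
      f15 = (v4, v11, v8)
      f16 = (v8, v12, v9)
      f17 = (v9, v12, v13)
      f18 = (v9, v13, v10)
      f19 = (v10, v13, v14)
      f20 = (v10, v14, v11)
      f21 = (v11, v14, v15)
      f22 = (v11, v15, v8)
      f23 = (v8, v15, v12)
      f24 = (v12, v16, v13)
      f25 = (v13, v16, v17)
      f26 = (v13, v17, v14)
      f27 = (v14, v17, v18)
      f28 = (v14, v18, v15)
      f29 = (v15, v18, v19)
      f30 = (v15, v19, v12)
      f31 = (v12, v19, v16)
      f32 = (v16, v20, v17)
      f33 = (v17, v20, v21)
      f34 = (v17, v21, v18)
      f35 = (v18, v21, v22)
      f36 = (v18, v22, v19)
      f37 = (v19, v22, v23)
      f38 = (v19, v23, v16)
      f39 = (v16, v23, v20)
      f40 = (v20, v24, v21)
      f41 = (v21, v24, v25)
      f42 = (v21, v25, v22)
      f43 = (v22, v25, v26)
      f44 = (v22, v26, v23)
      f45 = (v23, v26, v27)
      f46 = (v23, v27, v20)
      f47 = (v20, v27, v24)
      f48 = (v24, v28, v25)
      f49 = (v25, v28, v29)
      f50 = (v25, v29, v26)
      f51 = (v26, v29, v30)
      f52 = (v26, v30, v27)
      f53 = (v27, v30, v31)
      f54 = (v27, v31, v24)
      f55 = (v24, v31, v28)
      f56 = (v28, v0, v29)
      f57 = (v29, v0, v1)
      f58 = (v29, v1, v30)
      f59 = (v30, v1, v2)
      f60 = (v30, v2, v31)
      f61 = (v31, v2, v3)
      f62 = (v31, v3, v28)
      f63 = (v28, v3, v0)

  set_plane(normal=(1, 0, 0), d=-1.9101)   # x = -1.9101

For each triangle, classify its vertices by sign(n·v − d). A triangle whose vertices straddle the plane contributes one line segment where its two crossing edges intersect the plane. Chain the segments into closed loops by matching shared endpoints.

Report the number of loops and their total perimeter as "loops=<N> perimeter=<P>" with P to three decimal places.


loops=1 perimeter=6.585

Straddling triangles (6 of 64):
  (v12,v16,v13) [+-+] → (-1.9101, 1.52085, 0)–(-1.9101, 0.611908, 0.376454)  len=0.9838
  (v13,v16,v17) [+-+] → (-1.9101, 0.611908, 0.376454)–(-1.9101, 0, 0.6299)  len=0.6623
  (v12,v19,v16) [++-] → (-1.9101, 0, -0.6299)–(-1.9101, 1.52085, 0)  len=1.6461
  (v16,v20,v17) [-++] → (-1.9101, -1.52085, 0)–(-1.9101, 0, 0.6299)  len=1.6461
  (v19,v23,v16) [++-] → (-1.9101, -0.611908, -0.376454)–(-1.9101, 0, -0.6299)  len=0.6623
  (v16,v23,v20) [-++] → (-1.9101, -0.611908, -0.376454)–(-1.9101, -1.52085, 0)  len=0.9838

Chained into 1 loop(s):
  loop 1: 6 segments, perimeter = 6.5846
Total perimeter = 6.585


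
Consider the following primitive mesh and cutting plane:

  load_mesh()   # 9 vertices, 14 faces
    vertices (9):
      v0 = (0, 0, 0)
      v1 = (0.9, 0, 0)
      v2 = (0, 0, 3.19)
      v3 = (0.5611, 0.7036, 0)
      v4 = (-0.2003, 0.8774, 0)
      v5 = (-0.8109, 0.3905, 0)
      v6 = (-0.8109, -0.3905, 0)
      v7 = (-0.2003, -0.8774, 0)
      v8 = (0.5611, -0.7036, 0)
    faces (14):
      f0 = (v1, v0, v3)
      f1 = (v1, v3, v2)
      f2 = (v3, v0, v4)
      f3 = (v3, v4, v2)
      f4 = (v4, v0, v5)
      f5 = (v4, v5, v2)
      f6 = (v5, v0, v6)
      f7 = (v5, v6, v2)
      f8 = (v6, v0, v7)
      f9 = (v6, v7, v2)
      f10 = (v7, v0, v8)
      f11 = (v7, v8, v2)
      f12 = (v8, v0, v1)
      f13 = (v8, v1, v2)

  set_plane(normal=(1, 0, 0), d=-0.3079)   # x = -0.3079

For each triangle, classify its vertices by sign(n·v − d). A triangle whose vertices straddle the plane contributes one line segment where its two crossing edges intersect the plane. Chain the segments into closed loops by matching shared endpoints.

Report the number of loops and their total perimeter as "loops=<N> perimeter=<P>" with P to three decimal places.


loops=1 perimeter=6.041

Straddling triangles (6 of 14):
  (v4,v0,v5) [++-] → (-0.3079, 0.148273, 0)–(-0.3079, 0.791598, 0)  len=0.6433
  (v4,v5,v2) [+-+] → (-0.3079, 0.791598, 0)–(-0.3079, 0.148273, 1.97875)  len=2.0807
  (v5,v0,v6) [-+-] → (-0.3079, 0.148273, 0)–(-0.3079, -0.148273, 0)  len=0.2965
  (v5,v6,v2) [--+] → (-0.3079, -0.148273, 1.97875)–(-0.3079, 0.148273, 1.97875)  len=0.2965
  (v6,v0,v7) [-++] → (-0.3079, -0.148273, 0)–(-0.3079, -0.791598, 0)  len=0.6433
  (v6,v7,v2) [-++] → (-0.3079, -0.791598, 0)–(-0.3079, -0.148273, 1.97875)  len=2.0807

Chained into 1 loop(s):
  loop 1: 6 segments, perimeter = 6.0412
Total perimeter = 6.041


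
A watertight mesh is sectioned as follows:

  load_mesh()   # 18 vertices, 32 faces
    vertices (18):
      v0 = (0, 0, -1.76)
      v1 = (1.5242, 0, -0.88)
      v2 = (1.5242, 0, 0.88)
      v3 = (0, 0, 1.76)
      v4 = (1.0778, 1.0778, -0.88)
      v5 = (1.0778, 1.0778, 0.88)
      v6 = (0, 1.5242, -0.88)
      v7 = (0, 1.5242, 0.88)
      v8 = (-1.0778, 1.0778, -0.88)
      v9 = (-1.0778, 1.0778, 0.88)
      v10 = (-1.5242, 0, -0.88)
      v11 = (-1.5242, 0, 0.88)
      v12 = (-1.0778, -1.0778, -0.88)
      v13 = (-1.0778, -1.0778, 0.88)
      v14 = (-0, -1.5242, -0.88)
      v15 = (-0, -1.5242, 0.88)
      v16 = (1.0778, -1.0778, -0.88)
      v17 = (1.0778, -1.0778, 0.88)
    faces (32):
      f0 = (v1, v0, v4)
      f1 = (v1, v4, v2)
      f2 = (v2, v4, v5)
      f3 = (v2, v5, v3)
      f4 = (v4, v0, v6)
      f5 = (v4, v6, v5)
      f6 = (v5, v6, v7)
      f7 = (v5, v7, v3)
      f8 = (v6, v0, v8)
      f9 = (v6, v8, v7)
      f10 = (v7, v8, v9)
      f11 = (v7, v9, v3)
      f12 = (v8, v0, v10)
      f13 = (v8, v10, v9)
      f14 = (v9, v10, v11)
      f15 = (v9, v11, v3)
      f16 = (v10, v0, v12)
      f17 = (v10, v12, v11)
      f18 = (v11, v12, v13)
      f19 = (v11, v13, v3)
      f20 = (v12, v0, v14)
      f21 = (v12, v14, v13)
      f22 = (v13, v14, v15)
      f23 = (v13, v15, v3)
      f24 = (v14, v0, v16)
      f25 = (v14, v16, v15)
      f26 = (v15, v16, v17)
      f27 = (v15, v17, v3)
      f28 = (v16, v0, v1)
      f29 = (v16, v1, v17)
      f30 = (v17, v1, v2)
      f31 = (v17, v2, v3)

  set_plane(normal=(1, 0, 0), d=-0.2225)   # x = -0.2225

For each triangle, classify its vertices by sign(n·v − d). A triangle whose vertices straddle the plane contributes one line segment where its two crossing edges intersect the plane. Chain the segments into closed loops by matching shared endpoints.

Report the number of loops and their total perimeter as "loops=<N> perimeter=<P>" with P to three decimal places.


loops=1 perimeter=10.022

Straddling triangles (12 of 32):
  (v6,v0,v8) [++-] → (-0.2225, 0.2225, -1.57833)–(-0.2225, 1.43205, -0.88)  len=1.3967
  (v6,v8,v7) [+-+] → (-0.2225, 1.43205, -0.88)–(-0.2225, 1.43205, 0.516667)  len=1.3967
  (v7,v8,v9) [+--] → (-0.2225, 1.43205, 0.516667)–(-0.2225, 1.43205, 0.88)  len=0.3633
  (v7,v9,v3) [+-+] → (-0.2225, 1.43205, 0.88)–(-0.2225, 0.2225, 1.57833)  len=1.3967
  (v8,v0,v10) [-+-] → (-0.2225, 0.2225, -1.57833)–(-0.2225, 0, -1.63154)  len=0.2288
  (v9,v11,v3) [--+] → (-0.2225, 0, 1.63154)–(-0.2225, 0.2225, 1.57833)  len=0.2288
  (v10,v0,v12) [-+-] → (-0.2225, 0, -1.63154)–(-0.2225, -0.2225, -1.57833)  len=0.2288
  (v11,v13,v3) [--+] → (-0.2225, -0.2225, 1.57833)–(-0.2225, 0, 1.63154)  len=0.2288
  (v12,v0,v14) [-++] → (-0.2225, -0.2225, -1.57833)–(-0.2225, -1.43205, -0.88)  len=1.3967
  (v12,v14,v13) [-+-] → (-0.2225, -1.43205, -0.88)–(-0.2225, -1.43205, -0.516667)  len=0.3633
  (v13,v14,v15) [-++] → (-0.2225, -1.43205, -0.516667)–(-0.2225, -1.43205, 0.88)  len=1.3967
  (v13,v15,v3) [-++] → (-0.2225, -1.43205, 0.88)–(-0.2225, -0.2225, 1.57833)  len=1.3967

Chained into 1 loop(s):
  loop 1: 12 segments, perimeter = 10.0217
Total perimeter = 10.022


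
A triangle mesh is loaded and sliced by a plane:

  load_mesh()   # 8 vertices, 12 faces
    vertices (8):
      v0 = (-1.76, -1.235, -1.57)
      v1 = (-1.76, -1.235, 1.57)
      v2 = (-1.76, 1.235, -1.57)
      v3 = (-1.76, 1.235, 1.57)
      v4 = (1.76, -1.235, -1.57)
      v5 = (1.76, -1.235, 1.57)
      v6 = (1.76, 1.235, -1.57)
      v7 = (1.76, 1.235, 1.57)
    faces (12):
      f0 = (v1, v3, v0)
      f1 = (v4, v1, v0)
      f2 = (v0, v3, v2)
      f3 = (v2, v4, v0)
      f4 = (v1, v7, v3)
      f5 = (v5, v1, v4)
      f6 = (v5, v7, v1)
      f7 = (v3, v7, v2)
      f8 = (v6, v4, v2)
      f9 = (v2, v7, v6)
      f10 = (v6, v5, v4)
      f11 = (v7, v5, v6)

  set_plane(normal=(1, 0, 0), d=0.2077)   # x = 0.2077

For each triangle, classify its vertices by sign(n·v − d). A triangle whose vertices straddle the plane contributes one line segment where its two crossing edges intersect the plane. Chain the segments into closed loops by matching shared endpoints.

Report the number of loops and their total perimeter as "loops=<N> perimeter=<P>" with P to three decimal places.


loops=1 perimeter=11.220

Straddling triangles (8 of 12):
  (v4,v1,v0) [+--] → (0.2077, -1.235, -0.185278)–(0.2077, -1.235, -1.57)  len=1.3847
  (v2,v4,v0) [-+-] → (0.2077, -0.145744, -1.57)–(0.2077, -1.235, -1.57)  len=1.0893
  (v1,v7,v3) [-+-] → (0.2077, 0.145744, 1.57)–(0.2077, 1.235, 1.57)  len=1.0893
  (v5,v1,v4) [+-+] → (0.2077, -1.235, 1.57)–(0.2077, -1.235, -0.185278)  len=1.7553
  (v5,v7,v1) [++-] → (0.2077, 0.145744, 1.57)–(0.2077, -1.235, 1.57)  len=1.3807
  (v3,v7,v2) [-+-] → (0.2077, 1.235, 1.57)–(0.2077, 1.235, 0.185278)  len=1.3847
  (v6,v4,v2) [++-] → (0.2077, -0.145744, -1.57)–(0.2077, 1.235, -1.57)  len=1.3807
  (v2,v7,v6) [-++] → (0.2077, 1.235, 0.185278)–(0.2077, 1.235, -1.57)  len=1.7553

Chained into 1 loop(s):
  loop 1: 8 segments, perimeter = 11.2200
Total perimeter = 11.220


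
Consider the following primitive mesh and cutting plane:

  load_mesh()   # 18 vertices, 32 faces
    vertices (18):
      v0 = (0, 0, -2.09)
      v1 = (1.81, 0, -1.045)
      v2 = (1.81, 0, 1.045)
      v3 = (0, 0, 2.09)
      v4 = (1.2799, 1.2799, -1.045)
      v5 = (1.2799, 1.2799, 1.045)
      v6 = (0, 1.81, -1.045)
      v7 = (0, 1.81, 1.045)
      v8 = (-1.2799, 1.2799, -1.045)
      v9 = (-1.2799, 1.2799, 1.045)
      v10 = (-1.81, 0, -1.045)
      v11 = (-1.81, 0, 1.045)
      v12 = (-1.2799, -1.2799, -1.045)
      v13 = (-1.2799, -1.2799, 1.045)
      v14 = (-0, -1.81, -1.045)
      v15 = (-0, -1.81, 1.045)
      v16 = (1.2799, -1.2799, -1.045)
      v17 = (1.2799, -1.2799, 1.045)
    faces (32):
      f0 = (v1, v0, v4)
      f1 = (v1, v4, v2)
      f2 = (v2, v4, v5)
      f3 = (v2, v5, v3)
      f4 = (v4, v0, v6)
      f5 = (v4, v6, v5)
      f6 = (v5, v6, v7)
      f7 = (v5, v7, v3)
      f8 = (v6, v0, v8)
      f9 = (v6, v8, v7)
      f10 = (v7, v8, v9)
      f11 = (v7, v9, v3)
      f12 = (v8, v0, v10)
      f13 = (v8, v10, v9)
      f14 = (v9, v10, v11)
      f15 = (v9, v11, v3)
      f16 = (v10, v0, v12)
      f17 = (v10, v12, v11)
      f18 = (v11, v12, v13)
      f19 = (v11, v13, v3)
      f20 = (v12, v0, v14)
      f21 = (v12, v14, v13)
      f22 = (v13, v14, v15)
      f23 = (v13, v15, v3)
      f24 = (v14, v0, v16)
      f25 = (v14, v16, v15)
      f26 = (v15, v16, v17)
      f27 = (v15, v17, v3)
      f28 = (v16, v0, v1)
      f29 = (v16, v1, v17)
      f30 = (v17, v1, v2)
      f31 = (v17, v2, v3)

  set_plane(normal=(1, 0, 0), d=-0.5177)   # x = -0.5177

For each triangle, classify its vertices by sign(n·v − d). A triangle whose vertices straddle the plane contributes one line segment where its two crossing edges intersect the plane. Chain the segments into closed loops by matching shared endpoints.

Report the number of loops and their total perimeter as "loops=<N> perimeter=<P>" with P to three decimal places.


loops=1 perimeter=11.288

Straddling triangles (12 of 32):
  (v6,v0,v8) [++-] → (-0.5177, 0.5177, -1.66731)–(-0.5177, 1.59558, -1.045)  len=1.2446
  (v6,v8,v7) [+-+] → (-0.5177, 1.59558, -1.045)–(-0.5177, 1.59558, 0.199627)  len=1.2446
  (v7,v8,v9) [+--] → (-0.5177, 1.59558, 0.199627)–(-0.5177, 1.59558, 1.045)  len=0.8454
  (v7,v9,v3) [+-+] → (-0.5177, 1.59558, 1.045)–(-0.5177, 0.5177, 1.66731)  len=1.2446
  (v8,v0,v10) [-+-] → (-0.5177, 0.5177, -1.66731)–(-0.5177, 0, -1.79111)  len=0.5323
  (v9,v11,v3) [--+] → (-0.5177, 0, 1.79111)–(-0.5177, 0.5177, 1.66731)  len=0.5323
  (v10,v0,v12) [-+-] → (-0.5177, 0, -1.79111)–(-0.5177, -0.5177, -1.66731)  len=0.5323
  (v11,v13,v3) [--+] → (-0.5177, -0.5177, 1.66731)–(-0.5177, 0, 1.79111)  len=0.5323
  (v12,v0,v14) [-++] → (-0.5177, -0.5177, -1.66731)–(-0.5177, -1.59558, -1.045)  len=1.2446
  (v12,v14,v13) [-+-] → (-0.5177, -1.59558, -1.045)–(-0.5177, -1.59558, -0.199627)  len=0.8454
  (v13,v14,v15) [-++] → (-0.5177, -1.59558, -0.199627)–(-0.5177, -1.59558, 1.045)  len=1.2446
  (v13,v15,v3) [-++] → (-0.5177, -1.59558, 1.045)–(-0.5177, -0.5177, 1.66731)  len=1.2446

Chained into 1 loop(s):
  loop 1: 12 segments, perimeter = 11.2877
Total perimeter = 11.288
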